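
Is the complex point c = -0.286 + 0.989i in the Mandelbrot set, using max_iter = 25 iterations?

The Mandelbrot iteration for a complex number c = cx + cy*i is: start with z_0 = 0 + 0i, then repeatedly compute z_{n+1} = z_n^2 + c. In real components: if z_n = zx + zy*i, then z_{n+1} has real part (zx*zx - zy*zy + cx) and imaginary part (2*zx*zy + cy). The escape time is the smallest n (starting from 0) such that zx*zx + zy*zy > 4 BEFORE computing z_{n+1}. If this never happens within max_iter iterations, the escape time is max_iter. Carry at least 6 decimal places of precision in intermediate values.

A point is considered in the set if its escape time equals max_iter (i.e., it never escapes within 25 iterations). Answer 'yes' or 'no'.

z_0 = 0 + 0i, c = -0.2860 + 0.9890i
Iter 1: z = -0.2860 + 0.9890i, |z|^2 = 1.0599
Iter 2: z = -1.1823 + 0.4233i, |z|^2 = 1.5771
Iter 3: z = 0.9327 + -0.0119i, |z|^2 = 0.8701
Iter 4: z = 0.5838 + 0.9667i, |z|^2 = 1.2754
Iter 5: z = -0.8797 + 2.1178i, |z|^2 = 5.2590
Escaped at iteration 5

Answer: no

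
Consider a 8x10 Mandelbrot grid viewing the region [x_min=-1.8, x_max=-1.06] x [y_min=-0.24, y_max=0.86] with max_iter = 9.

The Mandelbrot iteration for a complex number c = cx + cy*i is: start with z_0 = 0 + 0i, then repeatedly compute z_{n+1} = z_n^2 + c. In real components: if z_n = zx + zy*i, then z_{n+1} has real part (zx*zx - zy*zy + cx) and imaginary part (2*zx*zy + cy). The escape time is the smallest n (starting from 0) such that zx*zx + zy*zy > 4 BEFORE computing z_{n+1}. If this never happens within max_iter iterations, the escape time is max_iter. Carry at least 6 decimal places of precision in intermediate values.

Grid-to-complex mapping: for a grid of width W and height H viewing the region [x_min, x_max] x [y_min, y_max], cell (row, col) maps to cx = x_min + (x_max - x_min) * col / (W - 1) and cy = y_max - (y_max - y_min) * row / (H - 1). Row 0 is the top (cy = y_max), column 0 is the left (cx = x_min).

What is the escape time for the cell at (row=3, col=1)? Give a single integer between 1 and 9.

Answer: 3

Derivation:
z_0 = 0 + 0i, c = -1.6943 + 0.4933i
Iter 1: z = -1.6943 + 0.4933i, |z|^2 = 3.1140
Iter 2: z = 0.9329 + -1.1784i, |z|^2 = 2.2589
Iter 3: z = -2.2124 + -1.7053i, |z|^2 = 7.8031
Escaped at iteration 3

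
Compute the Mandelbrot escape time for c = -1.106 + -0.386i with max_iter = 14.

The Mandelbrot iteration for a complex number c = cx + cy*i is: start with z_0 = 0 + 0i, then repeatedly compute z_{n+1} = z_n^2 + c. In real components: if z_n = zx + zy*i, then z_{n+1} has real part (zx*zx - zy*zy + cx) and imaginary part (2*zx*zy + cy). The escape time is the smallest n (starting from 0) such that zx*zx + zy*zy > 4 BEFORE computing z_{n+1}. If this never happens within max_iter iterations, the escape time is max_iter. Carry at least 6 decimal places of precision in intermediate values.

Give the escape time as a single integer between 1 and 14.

Answer: 7

Derivation:
z_0 = 0 + 0i, c = -1.1060 + -0.3860i
Iter 1: z = -1.1060 + -0.3860i, |z|^2 = 1.3722
Iter 2: z = -0.0318 + 0.4678i, |z|^2 = 0.2199
Iter 3: z = -1.3239 + -0.4157i, |z|^2 = 1.9254
Iter 4: z = 0.4738 + 0.7147i, |z|^2 = 0.7353
Iter 5: z = -1.3923 + 0.2912i, |z|^2 = 2.0234
Iter 6: z = 0.7478 + -1.1969i, |z|^2 = 1.9918
Iter 7: z = -1.9795 + -2.1761i, |z|^2 = 8.6539
Escaped at iteration 7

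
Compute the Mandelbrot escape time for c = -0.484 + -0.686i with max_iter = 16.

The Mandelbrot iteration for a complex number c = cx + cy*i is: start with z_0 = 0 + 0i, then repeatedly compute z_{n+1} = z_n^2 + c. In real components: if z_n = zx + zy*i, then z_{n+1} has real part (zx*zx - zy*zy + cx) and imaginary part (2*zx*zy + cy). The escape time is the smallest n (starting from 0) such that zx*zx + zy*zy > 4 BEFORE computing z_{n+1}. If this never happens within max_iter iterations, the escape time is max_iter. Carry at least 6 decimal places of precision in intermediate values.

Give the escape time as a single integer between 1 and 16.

z_0 = 0 + 0i, c = -0.4840 + -0.6860i
Iter 1: z = -0.4840 + -0.6860i, |z|^2 = 0.7049
Iter 2: z = -0.7203 + -0.0220i, |z|^2 = 0.5194
Iter 3: z = 0.0344 + -0.6544i, |z|^2 = 0.4294
Iter 4: z = -0.9110 + -0.7310i, |z|^2 = 1.3644
Iter 5: z = -0.1884 + 0.6460i, |z|^2 = 0.4528
Iter 6: z = -0.8658 + -0.9295i, |z|^2 = 1.6134
Iter 7: z = -0.5983 + 0.9234i, |z|^2 = 1.2107
Iter 8: z = -0.9786 + -1.7910i, |z|^2 = 4.1655
Escaped at iteration 8

Answer: 8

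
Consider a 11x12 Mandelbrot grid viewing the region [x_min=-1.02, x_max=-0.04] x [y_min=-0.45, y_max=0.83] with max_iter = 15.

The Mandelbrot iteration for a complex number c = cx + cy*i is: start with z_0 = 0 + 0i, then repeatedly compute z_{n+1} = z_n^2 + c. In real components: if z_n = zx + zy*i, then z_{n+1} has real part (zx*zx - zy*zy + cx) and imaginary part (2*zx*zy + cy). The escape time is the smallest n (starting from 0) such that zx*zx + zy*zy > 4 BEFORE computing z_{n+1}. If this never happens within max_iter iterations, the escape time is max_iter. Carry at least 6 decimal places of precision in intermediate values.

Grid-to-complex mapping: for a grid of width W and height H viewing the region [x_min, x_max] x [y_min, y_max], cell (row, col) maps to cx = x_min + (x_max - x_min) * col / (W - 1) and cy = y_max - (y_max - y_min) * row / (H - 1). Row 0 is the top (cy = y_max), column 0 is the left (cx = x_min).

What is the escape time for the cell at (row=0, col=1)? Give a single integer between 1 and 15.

z_0 = 0 + 0i, c = -0.9220 + 0.8300i
Iter 1: z = -0.9220 + 0.8300i, |z|^2 = 1.5390
Iter 2: z = -0.7608 + -0.7005i, |z|^2 = 1.0696
Iter 3: z = -0.8339 + 1.8959i, |z|^2 = 4.2899
Escaped at iteration 3

Answer: 3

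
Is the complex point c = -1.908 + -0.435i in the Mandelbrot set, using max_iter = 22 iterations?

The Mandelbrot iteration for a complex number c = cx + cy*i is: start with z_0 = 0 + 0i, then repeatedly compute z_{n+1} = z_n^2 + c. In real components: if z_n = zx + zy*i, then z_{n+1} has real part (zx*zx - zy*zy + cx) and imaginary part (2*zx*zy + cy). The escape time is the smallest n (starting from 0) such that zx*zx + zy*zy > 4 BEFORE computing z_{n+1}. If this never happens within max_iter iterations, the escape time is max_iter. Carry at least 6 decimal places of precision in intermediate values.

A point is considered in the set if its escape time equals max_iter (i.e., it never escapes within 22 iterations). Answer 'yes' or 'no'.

z_0 = 0 + 0i, c = -1.9080 + -0.4350i
Iter 1: z = -1.9080 + -0.4350i, |z|^2 = 3.8297
Iter 2: z = 1.5432 + 1.2250i, |z|^2 = 3.8821
Iter 3: z = -1.0269 + 3.3458i, |z|^2 = 12.2491
Escaped at iteration 3

Answer: no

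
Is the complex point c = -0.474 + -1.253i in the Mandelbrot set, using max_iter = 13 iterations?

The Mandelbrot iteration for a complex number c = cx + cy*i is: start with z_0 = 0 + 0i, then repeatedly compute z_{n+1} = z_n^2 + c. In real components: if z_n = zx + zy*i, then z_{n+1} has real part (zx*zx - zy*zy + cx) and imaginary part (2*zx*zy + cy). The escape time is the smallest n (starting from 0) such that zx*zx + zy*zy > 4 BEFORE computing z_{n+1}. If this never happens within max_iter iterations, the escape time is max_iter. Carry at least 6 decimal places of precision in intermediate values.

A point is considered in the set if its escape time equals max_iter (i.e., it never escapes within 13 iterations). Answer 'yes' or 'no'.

Answer: no

Derivation:
z_0 = 0 + 0i, c = -0.4740 + -1.2530i
Iter 1: z = -0.4740 + -1.2530i, |z|^2 = 1.7947
Iter 2: z = -1.8193 + -0.0652i, |z|^2 = 3.3142
Iter 3: z = 2.8317 + -1.0159i, |z|^2 = 9.0508
Escaped at iteration 3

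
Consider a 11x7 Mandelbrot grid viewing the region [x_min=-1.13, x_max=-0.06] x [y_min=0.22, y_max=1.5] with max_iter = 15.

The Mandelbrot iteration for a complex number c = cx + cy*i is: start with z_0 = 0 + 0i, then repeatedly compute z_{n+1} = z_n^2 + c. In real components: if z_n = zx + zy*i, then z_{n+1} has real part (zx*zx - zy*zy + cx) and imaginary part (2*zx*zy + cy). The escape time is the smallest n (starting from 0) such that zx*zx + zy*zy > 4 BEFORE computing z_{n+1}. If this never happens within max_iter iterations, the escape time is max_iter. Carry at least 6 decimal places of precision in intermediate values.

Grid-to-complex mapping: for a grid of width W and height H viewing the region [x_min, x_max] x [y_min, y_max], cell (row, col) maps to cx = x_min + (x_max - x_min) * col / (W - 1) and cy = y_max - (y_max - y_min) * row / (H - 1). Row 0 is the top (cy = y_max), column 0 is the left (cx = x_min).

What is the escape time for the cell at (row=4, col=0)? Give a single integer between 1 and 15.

Answer: 3

Derivation:
z_0 = 0 + 0i, c = -1.1300 + 0.6467i
Iter 1: z = -1.1300 + 0.6467i, |z|^2 = 1.6951
Iter 2: z = -0.2713 + -0.8148i, |z|^2 = 0.7375
Iter 3: z = -1.7203 + 1.0887i, |z|^2 = 4.1448
Escaped at iteration 3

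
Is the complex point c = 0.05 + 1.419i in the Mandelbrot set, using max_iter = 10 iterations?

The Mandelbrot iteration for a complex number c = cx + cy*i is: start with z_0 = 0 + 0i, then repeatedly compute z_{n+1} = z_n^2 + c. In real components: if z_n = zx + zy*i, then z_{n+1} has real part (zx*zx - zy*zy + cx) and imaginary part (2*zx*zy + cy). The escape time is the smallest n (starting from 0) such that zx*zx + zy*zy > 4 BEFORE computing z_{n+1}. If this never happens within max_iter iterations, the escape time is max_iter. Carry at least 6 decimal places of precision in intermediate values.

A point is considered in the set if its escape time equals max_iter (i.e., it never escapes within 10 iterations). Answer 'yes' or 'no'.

Answer: no

Derivation:
z_0 = 0 + 0i, c = 0.0500 + 1.4190i
Iter 1: z = 0.0500 + 1.4190i, |z|^2 = 2.0161
Iter 2: z = -1.9611 + 1.5609i, |z|^2 = 6.2822
Escaped at iteration 2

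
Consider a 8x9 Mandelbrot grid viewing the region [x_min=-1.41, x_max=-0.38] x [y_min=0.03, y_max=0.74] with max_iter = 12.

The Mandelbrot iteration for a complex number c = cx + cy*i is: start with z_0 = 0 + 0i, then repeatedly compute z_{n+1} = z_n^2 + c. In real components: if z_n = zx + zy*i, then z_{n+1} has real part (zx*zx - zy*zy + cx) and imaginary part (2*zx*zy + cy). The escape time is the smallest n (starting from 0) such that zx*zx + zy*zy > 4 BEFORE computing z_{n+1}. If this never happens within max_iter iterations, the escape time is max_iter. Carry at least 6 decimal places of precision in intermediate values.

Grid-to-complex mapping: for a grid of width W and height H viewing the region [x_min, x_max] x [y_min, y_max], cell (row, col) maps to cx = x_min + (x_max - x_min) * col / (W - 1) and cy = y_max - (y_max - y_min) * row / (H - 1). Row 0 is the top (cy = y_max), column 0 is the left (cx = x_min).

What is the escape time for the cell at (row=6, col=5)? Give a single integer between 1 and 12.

Answer: 12

Derivation:
z_0 = 0 + 0i, c = -0.6743 + 0.2075i
Iter 1: z = -0.6743 + 0.2075i, |z|^2 = 0.4977
Iter 2: z = -0.2627 + -0.0723i, |z|^2 = 0.0742
Iter 3: z = -0.6105 + 0.2455i, |z|^2 = 0.4330
Iter 4: z = -0.3618 + -0.0923i, |z|^2 = 0.1394
Iter 5: z = -0.5519 + 0.2743i, |z|^2 = 0.3798
Iter 6: z = -0.4449 + -0.0952i, |z|^2 = 0.2070
Iter 7: z = -0.4854 + 0.2922i, |z|^2 = 0.3210
Iter 8: z = -0.5241 + -0.0762i, |z|^2 = 0.2805
Iter 9: z = -0.4054 + 0.2874i, |z|^2 = 0.2469
Iter 10: z = -0.5925 + -0.0255i, |z|^2 = 0.3517
Iter 11: z = -0.3239 + 0.2377i, |z|^2 = 0.1614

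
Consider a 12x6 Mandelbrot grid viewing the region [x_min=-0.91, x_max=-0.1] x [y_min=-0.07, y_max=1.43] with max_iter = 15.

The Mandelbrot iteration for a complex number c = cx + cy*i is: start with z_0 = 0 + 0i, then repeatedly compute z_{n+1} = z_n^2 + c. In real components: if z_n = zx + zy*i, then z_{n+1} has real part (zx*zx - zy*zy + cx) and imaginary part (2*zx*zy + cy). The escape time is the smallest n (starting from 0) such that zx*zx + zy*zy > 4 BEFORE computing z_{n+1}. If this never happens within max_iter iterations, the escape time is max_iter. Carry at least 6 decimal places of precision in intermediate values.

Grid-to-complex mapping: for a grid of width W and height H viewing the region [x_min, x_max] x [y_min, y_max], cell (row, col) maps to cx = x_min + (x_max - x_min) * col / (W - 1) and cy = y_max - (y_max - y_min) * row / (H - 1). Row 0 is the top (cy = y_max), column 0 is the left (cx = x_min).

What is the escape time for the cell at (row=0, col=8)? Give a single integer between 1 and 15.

Answer: 2

Derivation:
z_0 = 0 + 0i, c = -0.3209 + 1.4300i
Iter 1: z = -0.3209 + 1.4300i, |z|^2 = 2.1479
Iter 2: z = -2.2628 + 0.5122i, |z|^2 = 5.3827
Escaped at iteration 2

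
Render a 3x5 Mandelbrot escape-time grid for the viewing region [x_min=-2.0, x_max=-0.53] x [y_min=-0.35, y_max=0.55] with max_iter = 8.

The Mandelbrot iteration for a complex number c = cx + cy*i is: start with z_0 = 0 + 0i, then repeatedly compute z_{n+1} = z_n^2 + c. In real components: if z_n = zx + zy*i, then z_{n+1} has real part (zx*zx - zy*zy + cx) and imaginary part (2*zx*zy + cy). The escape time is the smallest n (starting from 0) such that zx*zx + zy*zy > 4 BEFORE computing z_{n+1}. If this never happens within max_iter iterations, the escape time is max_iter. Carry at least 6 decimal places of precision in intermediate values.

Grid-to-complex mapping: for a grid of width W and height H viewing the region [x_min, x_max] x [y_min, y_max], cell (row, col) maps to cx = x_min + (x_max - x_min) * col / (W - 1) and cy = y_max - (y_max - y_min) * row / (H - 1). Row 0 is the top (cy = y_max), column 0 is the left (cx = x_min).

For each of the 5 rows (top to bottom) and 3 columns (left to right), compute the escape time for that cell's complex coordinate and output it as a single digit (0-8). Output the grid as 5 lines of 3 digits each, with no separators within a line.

Answer: 138
188
188
188
188

Derivation:
(row=0, col=0): c = -2.0000 + 0.5500i → escape time 1
(row=0, col=1): c = -1.2650 + 0.5500i → escape time 3
(row=0, col=2): c = -0.5300 + 0.5500i → escape time 8
(row=1, col=0): c = -2.0000 + 0.3250i → escape time 1
(row=1, col=1): c = -1.2650 + 0.3250i → escape time 8
(row=1, col=2): c = -0.5300 + 0.3250i → escape time 8
(row=2, col=0): c = -2.0000 + 0.1000i → escape time 1
(row=2, col=1): c = -1.2650 + 0.1000i → escape time 8
(row=2, col=2): c = -0.5300 + 0.1000i → escape time 8
(row=3, col=0): c = -2.0000 + -0.1250i → escape time 1
(row=3, col=1): c = -1.2650 + -0.1250i → escape time 8
(row=3, col=2): c = -0.5300 + -0.1250i → escape time 8
(row=4, col=0): c = -2.0000 + -0.3500i → escape time 1
(row=4, col=1): c = -1.2650 + -0.3500i → escape time 8
(row=4, col=2): c = -0.5300 + -0.3500i → escape time 8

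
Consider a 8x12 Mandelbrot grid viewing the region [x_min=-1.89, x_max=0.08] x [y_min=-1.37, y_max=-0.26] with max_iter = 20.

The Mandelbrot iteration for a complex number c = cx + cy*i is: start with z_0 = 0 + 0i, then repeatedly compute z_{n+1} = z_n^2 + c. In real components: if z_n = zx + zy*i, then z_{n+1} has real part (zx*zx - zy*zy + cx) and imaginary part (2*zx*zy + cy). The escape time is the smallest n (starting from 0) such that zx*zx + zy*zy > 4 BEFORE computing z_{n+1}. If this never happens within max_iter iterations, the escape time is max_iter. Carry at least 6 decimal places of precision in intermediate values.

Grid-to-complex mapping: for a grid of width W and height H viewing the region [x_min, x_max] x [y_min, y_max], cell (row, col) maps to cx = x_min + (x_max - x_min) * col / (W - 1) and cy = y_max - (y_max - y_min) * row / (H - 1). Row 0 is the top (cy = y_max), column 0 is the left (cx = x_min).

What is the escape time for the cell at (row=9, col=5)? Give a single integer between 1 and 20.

z_0 = 0 + 0i, c = -0.4829 + -1.1682i
Iter 1: z = -0.4829 + -1.1682i, |z|^2 = 1.5978
Iter 2: z = -1.6144 + -0.0401i, |z|^2 = 2.6077
Iter 3: z = 2.1217 + -1.0389i, |z|^2 = 5.5808
Escaped at iteration 3

Answer: 3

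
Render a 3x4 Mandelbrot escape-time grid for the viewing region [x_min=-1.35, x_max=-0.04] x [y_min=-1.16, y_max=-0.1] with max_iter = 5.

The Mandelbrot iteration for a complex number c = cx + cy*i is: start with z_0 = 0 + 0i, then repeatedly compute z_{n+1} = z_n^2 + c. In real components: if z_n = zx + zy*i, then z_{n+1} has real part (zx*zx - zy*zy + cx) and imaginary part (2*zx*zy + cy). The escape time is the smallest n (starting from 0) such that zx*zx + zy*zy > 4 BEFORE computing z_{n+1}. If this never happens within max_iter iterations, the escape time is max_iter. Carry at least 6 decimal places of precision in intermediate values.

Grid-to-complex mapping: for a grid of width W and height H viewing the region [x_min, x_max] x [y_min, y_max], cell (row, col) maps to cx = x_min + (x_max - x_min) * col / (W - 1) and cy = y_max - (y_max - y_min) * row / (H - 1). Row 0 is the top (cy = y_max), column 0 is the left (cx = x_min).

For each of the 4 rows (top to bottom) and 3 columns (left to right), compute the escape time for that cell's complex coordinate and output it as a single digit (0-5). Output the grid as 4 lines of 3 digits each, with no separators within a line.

Answer: 555
455
345
234

Derivation:
(row=0, col=0): c = -1.3500 + -0.1000i → escape time 5
(row=0, col=1): c = -0.6950 + -0.1000i → escape time 5
(row=0, col=2): c = -0.0400 + -0.1000i → escape time 5
(row=1, col=0): c = -1.3500 + -0.4533i → escape time 4
(row=1, col=1): c = -0.6950 + -0.4533i → escape time 5
(row=1, col=2): c = -0.0400 + -0.4533i → escape time 5
(row=2, col=0): c = -1.3500 + -0.8067i → escape time 3
(row=2, col=1): c = -0.6950 + -0.8067i → escape time 4
(row=2, col=2): c = -0.0400 + -0.8067i → escape time 5
(row=3, col=0): c = -1.3500 + -1.1600i → escape time 2
(row=3, col=1): c = -0.6950 + -1.1600i → escape time 3
(row=3, col=2): c = -0.0400 + -1.1600i → escape time 4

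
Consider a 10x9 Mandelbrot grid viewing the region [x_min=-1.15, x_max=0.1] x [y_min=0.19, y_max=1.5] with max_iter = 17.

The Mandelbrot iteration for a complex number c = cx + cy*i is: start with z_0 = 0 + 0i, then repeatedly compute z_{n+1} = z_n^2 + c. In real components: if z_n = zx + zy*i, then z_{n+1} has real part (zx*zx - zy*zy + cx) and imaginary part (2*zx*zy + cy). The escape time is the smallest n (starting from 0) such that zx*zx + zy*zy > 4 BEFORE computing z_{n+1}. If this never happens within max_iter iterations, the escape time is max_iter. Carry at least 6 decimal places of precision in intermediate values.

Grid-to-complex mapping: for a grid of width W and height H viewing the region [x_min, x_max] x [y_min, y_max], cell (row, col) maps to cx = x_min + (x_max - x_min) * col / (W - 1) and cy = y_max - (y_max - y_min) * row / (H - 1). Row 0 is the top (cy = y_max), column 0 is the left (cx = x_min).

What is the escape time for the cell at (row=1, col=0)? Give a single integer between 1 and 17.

Answer: 2

Derivation:
z_0 = 0 + 0i, c = -1.1500 + 1.3362i
Iter 1: z = -1.1500 + 1.3362i, |z|^2 = 3.1081
Iter 2: z = -1.6131 + -1.7371i, |z|^2 = 5.6196
Escaped at iteration 2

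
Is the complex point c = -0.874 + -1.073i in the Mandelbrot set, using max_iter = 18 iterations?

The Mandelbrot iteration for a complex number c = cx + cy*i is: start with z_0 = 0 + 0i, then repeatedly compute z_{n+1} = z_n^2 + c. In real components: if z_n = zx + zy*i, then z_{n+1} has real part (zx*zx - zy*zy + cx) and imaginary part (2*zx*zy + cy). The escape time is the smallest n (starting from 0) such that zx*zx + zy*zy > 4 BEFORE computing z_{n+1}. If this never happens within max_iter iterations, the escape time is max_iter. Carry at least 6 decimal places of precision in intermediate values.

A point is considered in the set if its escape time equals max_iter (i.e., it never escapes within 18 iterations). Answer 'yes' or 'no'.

Answer: no

Derivation:
z_0 = 0 + 0i, c = -0.8740 + -1.0730i
Iter 1: z = -0.8740 + -1.0730i, |z|^2 = 1.9152
Iter 2: z = -1.2615 + 0.8026i, |z|^2 = 2.2354
Iter 3: z = 0.0731 + -3.0979i, |z|^2 = 9.6023
Escaped at iteration 3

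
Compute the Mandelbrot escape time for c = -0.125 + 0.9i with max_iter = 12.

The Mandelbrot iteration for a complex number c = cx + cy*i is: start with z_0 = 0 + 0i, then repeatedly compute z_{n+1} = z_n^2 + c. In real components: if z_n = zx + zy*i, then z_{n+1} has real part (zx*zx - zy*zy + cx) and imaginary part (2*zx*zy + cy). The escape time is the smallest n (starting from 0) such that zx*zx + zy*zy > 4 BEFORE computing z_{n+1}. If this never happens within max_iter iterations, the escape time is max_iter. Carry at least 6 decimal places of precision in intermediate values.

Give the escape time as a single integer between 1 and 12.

Answer: 12

Derivation:
z_0 = 0 + 0i, c = -0.1250 + 0.9000i
Iter 1: z = -0.1250 + 0.9000i, |z|^2 = 0.8256
Iter 2: z = -0.9194 + 0.6750i, |z|^2 = 1.3009
Iter 3: z = 0.2646 + -0.3412i, |z|^2 = 0.1864
Iter 4: z = -0.1714 + 0.7194i, |z|^2 = 0.5470
Iter 5: z = -0.6132 + 0.6534i, |z|^2 = 0.8030
Iter 6: z = -0.1759 + 0.0986i, |z|^2 = 0.0407
Iter 7: z = -0.1038 + 0.8653i, |z|^2 = 0.7595
Iter 8: z = -0.8630 + 0.7204i, |z|^2 = 1.2638
Iter 9: z = 0.1008 + -0.3434i, |z|^2 = 0.1281
Iter 10: z = -0.2328 + 0.8308i, |z|^2 = 0.7444
Iter 11: z = -0.7610 + 0.5132i, |z|^2 = 0.8425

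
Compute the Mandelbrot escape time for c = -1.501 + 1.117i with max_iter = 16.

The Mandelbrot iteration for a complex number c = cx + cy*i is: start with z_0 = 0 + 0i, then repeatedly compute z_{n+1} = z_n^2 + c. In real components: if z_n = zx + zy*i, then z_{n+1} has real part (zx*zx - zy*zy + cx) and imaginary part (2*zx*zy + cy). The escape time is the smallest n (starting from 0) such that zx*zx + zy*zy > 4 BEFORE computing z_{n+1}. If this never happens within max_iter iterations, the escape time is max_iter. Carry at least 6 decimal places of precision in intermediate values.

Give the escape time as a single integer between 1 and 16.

z_0 = 0 + 0i, c = -1.5010 + 1.1170i
Iter 1: z = -1.5010 + 1.1170i, |z|^2 = 3.5007
Iter 2: z = -0.4957 + -2.2362i, |z|^2 = 5.2464
Escaped at iteration 2

Answer: 2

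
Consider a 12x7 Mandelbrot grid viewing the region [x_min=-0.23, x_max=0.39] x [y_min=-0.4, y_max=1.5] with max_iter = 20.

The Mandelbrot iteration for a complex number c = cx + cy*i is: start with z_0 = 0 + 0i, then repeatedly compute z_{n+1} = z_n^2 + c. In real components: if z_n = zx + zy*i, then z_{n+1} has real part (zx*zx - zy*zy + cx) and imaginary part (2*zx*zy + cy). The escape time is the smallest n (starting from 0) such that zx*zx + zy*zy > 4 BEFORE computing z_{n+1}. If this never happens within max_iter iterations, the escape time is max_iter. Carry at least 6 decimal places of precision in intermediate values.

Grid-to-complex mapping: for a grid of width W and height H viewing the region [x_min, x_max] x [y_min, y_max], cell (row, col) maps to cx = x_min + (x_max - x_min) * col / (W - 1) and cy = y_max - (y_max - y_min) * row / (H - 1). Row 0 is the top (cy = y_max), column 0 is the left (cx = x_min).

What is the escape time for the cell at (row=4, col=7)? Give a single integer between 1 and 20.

z_0 = 0 + 0i, c = 0.1645 + 0.2333i
Iter 1: z = 0.1645 + 0.2333i, |z|^2 = 0.0815
Iter 2: z = 0.1372 + 0.3101i, |z|^2 = 0.1150
Iter 3: z = 0.0872 + 0.3184i, |z|^2 = 0.1090
Iter 4: z = 0.0708 + 0.2889i, |z|^2 = 0.0884
Iter 5: z = 0.0861 + 0.2742i, |z|^2 = 0.0826
Iter 6: z = 0.0968 + 0.2806i, |z|^2 = 0.0881
Iter 7: z = 0.0952 + 0.2876i, |z|^2 = 0.0918
Iter 8: z = 0.0909 + 0.2881i, |z|^2 = 0.0913
Iter 9: z = 0.0898 + 0.2857i, |z|^2 = 0.0897
Iter 10: z = 0.0910 + 0.2846i, |z|^2 = 0.0893
Iter 11: z = 0.0918 + 0.2851i, |z|^2 = 0.0897
Iter 12: z = 0.0917 + 0.2857i, |z|^2 = 0.0900
Iter 13: z = 0.0913 + 0.2857i, |z|^2 = 0.0900
Iter 14: z = 0.0913 + 0.2855i, |z|^2 = 0.0899
Iter 15: z = 0.0913 + 0.2854i, |z|^2 = 0.0898
Iter 16: z = 0.0914 + 0.2855i, |z|^2 = 0.0899
Iter 17: z = 0.0914 + 0.2855i, |z|^2 = 0.0899
Iter 18: z = 0.0914 + 0.2855i, |z|^2 = 0.0899
Iter 19: z = 0.0914 + 0.2855i, |z|^2 = 0.0899

Answer: 20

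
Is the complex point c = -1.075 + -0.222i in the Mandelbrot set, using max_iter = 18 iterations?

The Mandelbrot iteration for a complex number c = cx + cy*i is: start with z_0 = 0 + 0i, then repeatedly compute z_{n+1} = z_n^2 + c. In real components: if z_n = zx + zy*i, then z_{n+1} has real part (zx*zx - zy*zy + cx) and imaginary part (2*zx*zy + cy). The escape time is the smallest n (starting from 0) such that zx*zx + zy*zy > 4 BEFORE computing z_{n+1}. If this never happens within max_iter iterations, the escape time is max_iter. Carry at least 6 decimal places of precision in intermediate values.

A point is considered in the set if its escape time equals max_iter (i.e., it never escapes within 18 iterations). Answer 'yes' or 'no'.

z_0 = 0 + 0i, c = -1.0750 + -0.2220i
Iter 1: z = -1.0750 + -0.2220i, |z|^2 = 1.2049
Iter 2: z = 0.0313 + 0.2553i, |z|^2 = 0.0662
Iter 3: z = -1.1392 + -0.2060i, |z|^2 = 1.3402
Iter 4: z = 0.1803 + 0.2473i, |z|^2 = 0.0937
Iter 5: z = -1.1037 + -0.1328i, |z|^2 = 1.2357
Iter 6: z = 0.1254 + 0.0711i, |z|^2 = 0.0208
Iter 7: z = -1.0643 + -0.2042i, |z|^2 = 1.1745
Iter 8: z = 0.0161 + 0.2126i, |z|^2 = 0.0455
Iter 9: z = -1.1199 + -0.2152i, |z|^2 = 1.3005
Iter 10: z = 0.1330 + 0.2599i, |z|^2 = 0.0852
Iter 11: z = -1.1249 + -0.1529i, |z|^2 = 1.2887
Iter 12: z = 0.1670 + 0.1220i, |z|^2 = 0.0428
Iter 13: z = -1.0620 + -0.1813i, |z|^2 = 1.1607
Iter 14: z = 0.0200 + 0.1630i, |z|^2 = 0.0270
Iter 15: z = -1.1012 + -0.2155i, |z|^2 = 1.2590
Iter 16: z = 0.0912 + 0.2526i, |z|^2 = 0.0721
Iter 17: z = -1.1305 + -0.1759i, |z|^2 = 1.3090
Did not escape in 18 iterations → in set

Answer: yes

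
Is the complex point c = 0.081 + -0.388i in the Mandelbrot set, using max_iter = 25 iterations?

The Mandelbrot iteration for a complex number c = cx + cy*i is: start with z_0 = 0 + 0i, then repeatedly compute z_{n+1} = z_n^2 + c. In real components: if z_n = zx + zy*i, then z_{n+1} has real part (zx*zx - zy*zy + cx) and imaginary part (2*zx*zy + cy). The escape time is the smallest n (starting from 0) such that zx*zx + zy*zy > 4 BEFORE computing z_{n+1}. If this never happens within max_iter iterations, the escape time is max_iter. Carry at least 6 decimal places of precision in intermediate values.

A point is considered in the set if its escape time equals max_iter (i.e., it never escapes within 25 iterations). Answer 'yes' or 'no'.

Answer: yes

Derivation:
z_0 = 0 + 0i, c = 0.0810 + -0.3880i
Iter 1: z = 0.0810 + -0.3880i, |z|^2 = 0.1571
Iter 2: z = -0.0630 + -0.4509i, |z|^2 = 0.2072
Iter 3: z = -0.1183 + -0.3312i, |z|^2 = 0.1237
Iter 4: z = -0.0147 + -0.3096i, |z|^2 = 0.0961
Iter 5: z = -0.0147 + -0.3789i, |z|^2 = 0.1438
Iter 6: z = -0.0623 + -0.3769i, |z|^2 = 0.1459
Iter 7: z = -0.0572 + -0.3410i, |z|^2 = 0.1196
Iter 8: z = -0.0320 + -0.3490i, |z|^2 = 0.1228
Iter 9: z = -0.0398 + -0.3657i, |z|^2 = 0.1353
Iter 10: z = -0.0511 + -0.3589i, |z|^2 = 0.1314
Iter 11: z = -0.0452 + -0.3513i, |z|^2 = 0.1255
Iter 12: z = -0.0404 + -0.3562i, |z|^2 = 0.1285
Iter 13: z = -0.0443 + -0.3592i, |z|^2 = 0.1310
Iter 14: z = -0.0461 + -0.3562i, |z|^2 = 0.1290
Iter 15: z = -0.0437 + -0.3552i, |z|^2 = 0.1281
Iter 16: z = -0.0432 + -0.3569i, |z|^2 = 0.1293
Iter 17: z = -0.0445 + -0.3571i, |z|^2 = 0.1295
Iter 18: z = -0.0446 + -0.3562i, |z|^2 = 0.1289
Iter 19: z = -0.0439 + -0.3563i, |z|^2 = 0.1288
Iter 20: z = -0.0440 + -0.3567i, |z|^2 = 0.1292
Iter 21: z = -0.0443 + -0.3566i, |z|^2 = 0.1291
Iter 22: z = -0.0442 + -0.3564i, |z|^2 = 0.1290
Iter 23: z = -0.0441 + -0.3565i, |z|^2 = 0.1290
Iter 24: z = -0.0441 + -0.3566i, |z|^2 = 0.1291
Did not escape in 25 iterations → in set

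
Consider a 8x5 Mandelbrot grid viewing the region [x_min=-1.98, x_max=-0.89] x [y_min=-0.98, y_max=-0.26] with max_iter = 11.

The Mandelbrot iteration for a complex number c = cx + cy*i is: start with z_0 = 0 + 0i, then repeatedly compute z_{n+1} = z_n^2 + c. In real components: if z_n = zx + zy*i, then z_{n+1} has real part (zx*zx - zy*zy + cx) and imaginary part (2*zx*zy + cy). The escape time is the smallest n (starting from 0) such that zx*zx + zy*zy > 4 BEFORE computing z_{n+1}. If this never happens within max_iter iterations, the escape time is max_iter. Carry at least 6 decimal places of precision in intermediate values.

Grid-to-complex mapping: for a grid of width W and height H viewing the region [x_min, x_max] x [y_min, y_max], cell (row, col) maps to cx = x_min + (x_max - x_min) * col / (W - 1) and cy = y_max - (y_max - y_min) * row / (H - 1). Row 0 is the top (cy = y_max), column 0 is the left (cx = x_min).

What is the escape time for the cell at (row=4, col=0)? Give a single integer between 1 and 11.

Answer: 1

Derivation:
z_0 = 0 + 0i, c = -1.9800 + -0.9800i
Iter 1: z = -1.9800 + -0.9800i, |z|^2 = 4.8808
Escaped at iteration 1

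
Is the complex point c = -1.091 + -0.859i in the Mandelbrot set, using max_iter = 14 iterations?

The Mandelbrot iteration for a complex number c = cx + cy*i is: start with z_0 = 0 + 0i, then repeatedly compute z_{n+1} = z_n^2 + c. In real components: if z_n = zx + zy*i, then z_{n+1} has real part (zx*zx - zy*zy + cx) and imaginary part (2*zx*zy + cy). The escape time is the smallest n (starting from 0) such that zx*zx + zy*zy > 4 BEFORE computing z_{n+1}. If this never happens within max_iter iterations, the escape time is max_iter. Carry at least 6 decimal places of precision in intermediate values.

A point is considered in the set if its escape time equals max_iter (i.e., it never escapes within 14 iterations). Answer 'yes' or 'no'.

Answer: no

Derivation:
z_0 = 0 + 0i, c = -1.0910 + -0.8590i
Iter 1: z = -1.0910 + -0.8590i, |z|^2 = 1.9282
Iter 2: z = -0.6386 + 1.0153i, |z|^2 = 1.4387
Iter 3: z = -1.7141 + -2.1558i, |z|^2 = 7.5856
Escaped at iteration 3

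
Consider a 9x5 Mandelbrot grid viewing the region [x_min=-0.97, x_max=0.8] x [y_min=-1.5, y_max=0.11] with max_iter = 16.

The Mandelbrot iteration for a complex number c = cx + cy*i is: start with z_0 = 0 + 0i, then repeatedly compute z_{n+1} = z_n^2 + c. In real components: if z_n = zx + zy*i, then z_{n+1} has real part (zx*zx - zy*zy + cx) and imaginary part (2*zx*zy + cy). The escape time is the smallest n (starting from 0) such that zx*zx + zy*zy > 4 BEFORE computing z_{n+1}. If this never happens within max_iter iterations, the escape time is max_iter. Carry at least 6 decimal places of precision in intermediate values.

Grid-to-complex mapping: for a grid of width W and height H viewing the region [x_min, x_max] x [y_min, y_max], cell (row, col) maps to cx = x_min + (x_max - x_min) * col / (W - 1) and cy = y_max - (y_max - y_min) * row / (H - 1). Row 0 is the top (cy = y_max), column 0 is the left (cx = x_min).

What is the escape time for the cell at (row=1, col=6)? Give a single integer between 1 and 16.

Answer: 16

Derivation:
z_0 = 0 + 0i, c = 0.3575 + -0.2925i
Iter 1: z = 0.3575 + -0.2925i, |z|^2 = 0.2134
Iter 2: z = 0.3998 + -0.5016i, |z|^2 = 0.4114
Iter 3: z = 0.2657 + -0.6936i, |z|^2 = 0.5516
Iter 4: z = -0.0529 + -0.6610i, |z|^2 = 0.4397
Iter 5: z = -0.0766 + -0.2225i, |z|^2 = 0.0554
Iter 6: z = 0.3139 + -0.2584i, |z|^2 = 0.1653
Iter 7: z = 0.3892 + -0.4547i, |z|^2 = 0.3583
Iter 8: z = 0.3022 + -0.6465i, |z|^2 = 0.5093
Iter 9: z = 0.0309 + -0.6833i, |z|^2 = 0.4678
Iter 10: z = -0.1084 + -0.3348i, |z|^2 = 0.1238
Iter 11: z = 0.2572 + -0.2199i, |z|^2 = 0.1145
Iter 12: z = 0.3753 + -0.4056i, |z|^2 = 0.3054
Iter 13: z = 0.3338 + -0.5970i, |z|^2 = 0.4678
Iter 14: z = 0.1126 + -0.6910i, |z|^2 = 0.4902
Iter 15: z = -0.1074 + -0.4481i, |z|^2 = 0.2123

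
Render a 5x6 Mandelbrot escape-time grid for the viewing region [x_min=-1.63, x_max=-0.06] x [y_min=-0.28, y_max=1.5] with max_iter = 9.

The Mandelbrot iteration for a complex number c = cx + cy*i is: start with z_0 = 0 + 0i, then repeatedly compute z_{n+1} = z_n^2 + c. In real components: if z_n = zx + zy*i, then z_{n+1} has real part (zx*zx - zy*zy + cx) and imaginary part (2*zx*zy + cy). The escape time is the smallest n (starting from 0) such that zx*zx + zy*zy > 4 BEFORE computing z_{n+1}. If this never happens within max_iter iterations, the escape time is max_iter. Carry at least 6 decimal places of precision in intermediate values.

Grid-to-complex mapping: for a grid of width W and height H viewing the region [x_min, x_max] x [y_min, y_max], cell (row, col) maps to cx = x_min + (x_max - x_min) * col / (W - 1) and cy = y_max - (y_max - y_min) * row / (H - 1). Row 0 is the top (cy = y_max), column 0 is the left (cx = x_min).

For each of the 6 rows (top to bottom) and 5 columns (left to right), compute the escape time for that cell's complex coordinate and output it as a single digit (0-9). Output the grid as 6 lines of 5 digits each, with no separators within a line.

(row=0, col=0): c = -1.6300 + 1.5000i → escape time 1
(row=0, col=1): c = -1.2375 + 1.5000i → escape time 2
(row=0, col=2): c = -0.8450 + 1.5000i → escape time 2
(row=0, col=3): c = -0.4525 + 1.5000i → escape time 2
(row=0, col=4): c = -0.0600 + 1.5000i → escape time 2
(row=1, col=0): c = -1.6300 + 1.1440i → escape time 2
(row=1, col=1): c = -1.2375 + 1.1440i → escape time 3
(row=1, col=2): c = -0.8450 + 1.1440i → escape time 3
(row=1, col=3): c = -0.4525 + 1.1440i → escape time 3
(row=1, col=4): c = -0.0600 + 1.1440i → escape time 4
(row=2, col=0): c = -1.6300 + 0.7880i → escape time 3
(row=2, col=1): c = -1.2375 + 0.7880i → escape time 3
(row=2, col=2): c = -0.8450 + 0.7880i → escape time 4
(row=2, col=3): c = -0.4525 + 0.7880i → escape time 6
(row=2, col=4): c = -0.0600 + 0.7880i → escape time 9
(row=3, col=0): c = -1.6300 + 0.4320i → escape time 3
(row=3, col=1): c = -1.2375 + 0.4320i → escape time 6
(row=3, col=2): c = -0.8450 + 0.4320i → escape time 7
(row=3, col=3): c = -0.4525 + 0.4320i → escape time 9
(row=3, col=4): c = -0.0600 + 0.4320i → escape time 9
(row=4, col=0): c = -1.6300 + 0.0760i → escape time 6
(row=4, col=1): c = -1.2375 + 0.0760i → escape time 9
(row=4, col=2): c = -0.8450 + 0.0760i → escape time 9
(row=4, col=3): c = -0.4525 + 0.0760i → escape time 9
(row=4, col=4): c = -0.0600 + 0.0760i → escape time 9
(row=5, col=0): c = -1.6300 + -0.2800i → escape time 4
(row=5, col=1): c = -1.2375 + -0.2800i → escape time 9
(row=5, col=2): c = -0.8450 + -0.2800i → escape time 9
(row=5, col=3): c = -0.4525 + -0.2800i → escape time 9
(row=5, col=4): c = -0.0600 + -0.2800i → escape time 9

Answer: 12222
23334
33469
36799
69999
49999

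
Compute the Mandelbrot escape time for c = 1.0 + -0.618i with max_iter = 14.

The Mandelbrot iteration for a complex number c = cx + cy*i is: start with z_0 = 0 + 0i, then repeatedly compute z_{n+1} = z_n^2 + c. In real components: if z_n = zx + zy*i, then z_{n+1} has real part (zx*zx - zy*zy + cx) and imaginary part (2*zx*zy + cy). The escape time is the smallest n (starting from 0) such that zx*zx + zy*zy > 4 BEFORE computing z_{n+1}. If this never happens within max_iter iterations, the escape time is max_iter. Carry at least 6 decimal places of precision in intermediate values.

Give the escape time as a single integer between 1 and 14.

Answer: 2

Derivation:
z_0 = 0 + 0i, c = 1.0000 + -0.6180i
Iter 1: z = 1.0000 + -0.6180i, |z|^2 = 1.3819
Iter 2: z = 1.6181 + -1.8540i, |z|^2 = 6.0555
Escaped at iteration 2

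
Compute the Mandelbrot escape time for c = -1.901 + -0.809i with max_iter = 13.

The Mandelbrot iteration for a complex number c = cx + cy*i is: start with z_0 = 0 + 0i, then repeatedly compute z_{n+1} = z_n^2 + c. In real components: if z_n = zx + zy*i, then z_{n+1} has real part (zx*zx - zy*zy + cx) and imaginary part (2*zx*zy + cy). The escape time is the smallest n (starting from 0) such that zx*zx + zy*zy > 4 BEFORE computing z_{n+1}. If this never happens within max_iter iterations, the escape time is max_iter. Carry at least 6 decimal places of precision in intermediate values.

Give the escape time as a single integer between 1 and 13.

Answer: 1

Derivation:
z_0 = 0 + 0i, c = -1.9010 + -0.8090i
Iter 1: z = -1.9010 + -0.8090i, |z|^2 = 4.2683
Escaped at iteration 1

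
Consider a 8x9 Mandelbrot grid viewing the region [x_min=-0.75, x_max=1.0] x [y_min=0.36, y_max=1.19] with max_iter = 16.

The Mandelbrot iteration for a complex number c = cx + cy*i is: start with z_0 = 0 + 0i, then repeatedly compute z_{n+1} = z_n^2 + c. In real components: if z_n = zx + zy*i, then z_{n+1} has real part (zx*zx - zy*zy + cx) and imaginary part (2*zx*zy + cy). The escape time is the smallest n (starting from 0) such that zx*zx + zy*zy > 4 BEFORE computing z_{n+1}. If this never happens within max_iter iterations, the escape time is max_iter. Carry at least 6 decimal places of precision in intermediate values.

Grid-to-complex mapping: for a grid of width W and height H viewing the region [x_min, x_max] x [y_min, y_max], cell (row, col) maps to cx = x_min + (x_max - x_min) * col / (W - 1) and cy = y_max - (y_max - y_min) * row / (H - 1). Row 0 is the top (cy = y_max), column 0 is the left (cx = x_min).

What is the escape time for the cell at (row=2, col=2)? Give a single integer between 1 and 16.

Answer: 6

Derivation:
z_0 = 0 + 0i, c = -0.2500 + 0.9825i
Iter 1: z = -0.2500 + 0.9825i, |z|^2 = 1.0278
Iter 2: z = -1.1528 + 0.4912i, |z|^2 = 1.5703
Iter 3: z = 0.8376 + -0.1501i, |z|^2 = 0.7242
Iter 4: z = 0.4291 + 0.7310i, |z|^2 = 0.7185
Iter 5: z = -0.6002 + 1.6098i, |z|^2 = 2.9518
Iter 6: z = -2.4813 + -0.9500i, |z|^2 = 7.0592
Escaped at iteration 6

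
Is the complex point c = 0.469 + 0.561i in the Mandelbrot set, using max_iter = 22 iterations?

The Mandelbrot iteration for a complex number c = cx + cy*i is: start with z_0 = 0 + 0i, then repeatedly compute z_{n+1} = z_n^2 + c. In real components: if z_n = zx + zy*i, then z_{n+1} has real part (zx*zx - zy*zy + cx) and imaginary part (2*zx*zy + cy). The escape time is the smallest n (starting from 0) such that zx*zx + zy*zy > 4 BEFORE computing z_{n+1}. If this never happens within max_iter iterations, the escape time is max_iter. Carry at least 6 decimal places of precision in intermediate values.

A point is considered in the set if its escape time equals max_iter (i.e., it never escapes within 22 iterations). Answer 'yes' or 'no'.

Answer: no

Derivation:
z_0 = 0 + 0i, c = 0.4690 + 0.5610i
Iter 1: z = 0.4690 + 0.5610i, |z|^2 = 0.5347
Iter 2: z = 0.3742 + 1.0872i, |z|^2 = 1.3221
Iter 3: z = -0.5730 + 1.3748i, |z|^2 = 2.2183
Iter 4: z = -1.0927 + -1.0144i, |z|^2 = 2.2230
Iter 5: z = 0.6338 + 2.7779i, |z|^2 = 8.1182
Escaped at iteration 5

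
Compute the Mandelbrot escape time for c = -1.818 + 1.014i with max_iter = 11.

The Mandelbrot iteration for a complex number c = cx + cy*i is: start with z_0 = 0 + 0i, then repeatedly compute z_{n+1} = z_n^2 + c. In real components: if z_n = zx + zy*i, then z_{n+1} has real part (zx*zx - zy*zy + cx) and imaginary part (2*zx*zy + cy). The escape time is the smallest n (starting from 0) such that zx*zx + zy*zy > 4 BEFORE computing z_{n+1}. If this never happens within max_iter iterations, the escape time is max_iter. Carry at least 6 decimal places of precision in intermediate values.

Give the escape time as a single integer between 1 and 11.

z_0 = 0 + 0i, c = -1.8180 + 1.0140i
Iter 1: z = -1.8180 + 1.0140i, |z|^2 = 4.3333
Escaped at iteration 1

Answer: 1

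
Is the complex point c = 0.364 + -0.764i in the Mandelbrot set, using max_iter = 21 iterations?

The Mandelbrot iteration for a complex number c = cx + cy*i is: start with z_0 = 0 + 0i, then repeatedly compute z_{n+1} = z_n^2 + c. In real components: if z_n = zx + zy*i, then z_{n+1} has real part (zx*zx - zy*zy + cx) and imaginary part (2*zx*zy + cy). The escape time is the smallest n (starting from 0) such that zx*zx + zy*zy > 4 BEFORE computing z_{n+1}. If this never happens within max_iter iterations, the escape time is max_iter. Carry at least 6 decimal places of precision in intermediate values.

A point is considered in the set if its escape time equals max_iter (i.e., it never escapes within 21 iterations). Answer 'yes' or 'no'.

Answer: no

Derivation:
z_0 = 0 + 0i, c = 0.3640 + -0.7640i
Iter 1: z = 0.3640 + -0.7640i, |z|^2 = 0.7162
Iter 2: z = -0.0872 + -1.3202i, |z|^2 = 1.7505
Iter 3: z = -1.3713 + -0.5338i, |z|^2 = 2.1654
Iter 4: z = 1.9596 + 0.6999i, |z|^2 = 4.3298
Escaped at iteration 4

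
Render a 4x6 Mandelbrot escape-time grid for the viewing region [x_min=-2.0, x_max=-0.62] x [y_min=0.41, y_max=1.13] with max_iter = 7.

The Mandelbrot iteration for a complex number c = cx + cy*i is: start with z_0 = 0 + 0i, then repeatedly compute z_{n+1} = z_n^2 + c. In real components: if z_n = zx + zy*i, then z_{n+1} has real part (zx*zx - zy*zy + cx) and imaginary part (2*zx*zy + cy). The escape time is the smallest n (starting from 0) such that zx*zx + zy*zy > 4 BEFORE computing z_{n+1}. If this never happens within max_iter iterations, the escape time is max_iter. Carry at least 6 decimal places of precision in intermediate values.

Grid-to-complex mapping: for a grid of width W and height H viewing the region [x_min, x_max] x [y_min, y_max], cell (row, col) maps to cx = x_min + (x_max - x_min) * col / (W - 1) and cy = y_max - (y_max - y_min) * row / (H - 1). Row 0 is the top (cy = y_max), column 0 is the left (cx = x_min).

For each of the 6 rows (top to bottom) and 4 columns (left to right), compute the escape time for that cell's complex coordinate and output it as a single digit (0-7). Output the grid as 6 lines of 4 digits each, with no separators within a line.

(row=0, col=0): c = -2.0000 + 1.1300i → escape time 1
(row=0, col=1): c = -1.5400 + 1.1300i → escape time 2
(row=0, col=2): c = -1.0800 + 1.1300i → escape time 3
(row=0, col=3): c = -0.6200 + 1.1300i → escape time 3
(row=1, col=0): c = -2.0000 + 0.9860i → escape time 1
(row=1, col=1): c = -1.5400 + 0.9860i → escape time 2
(row=1, col=2): c = -1.0800 + 0.9860i → escape time 3
(row=1, col=3): c = -0.6200 + 0.9860i → escape time 4
(row=2, col=0): c = -2.0000 + 0.8420i → escape time 1
(row=2, col=1): c = -1.5400 + 0.8420i → escape time 3
(row=2, col=2): c = -1.0800 + 0.8420i → escape time 3
(row=2, col=3): c = -0.6200 + 0.8420i → escape time 4
(row=3, col=0): c = -2.0000 + 0.6980i → escape time 1
(row=3, col=1): c = -1.5400 + 0.6980i → escape time 3
(row=3, col=2): c = -1.0800 + 0.6980i → escape time 3
(row=3, col=3): c = -0.6200 + 0.6980i → escape time 7
(row=4, col=0): c = -2.0000 + 0.5540i → escape time 1
(row=4, col=1): c = -1.5400 + 0.5540i → escape time 3
(row=4, col=2): c = -1.0800 + 0.5540i → escape time 5
(row=4, col=3): c = -0.6200 + 0.5540i → escape time 7
(row=5, col=0): c = -2.0000 + 0.4100i → escape time 1
(row=5, col=1): c = -1.5400 + 0.4100i → escape time 4
(row=5, col=2): c = -1.0800 + 0.4100i → escape time 6
(row=5, col=3): c = -0.6200 + 0.4100i → escape time 7

Answer: 1233
1234
1334
1337
1357
1467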